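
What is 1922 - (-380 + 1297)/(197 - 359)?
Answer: 312281/162 ≈ 1927.7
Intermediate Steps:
1922 - (-380 + 1297)/(197 - 359) = 1922 - 917/(-162) = 1922 - 917*(-1)/162 = 1922 - 1*(-917/162) = 1922 + 917/162 = 312281/162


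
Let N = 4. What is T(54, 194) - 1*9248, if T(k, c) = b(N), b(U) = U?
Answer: -9244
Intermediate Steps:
T(k, c) = 4
T(54, 194) - 1*9248 = 4 - 1*9248 = 4 - 9248 = -9244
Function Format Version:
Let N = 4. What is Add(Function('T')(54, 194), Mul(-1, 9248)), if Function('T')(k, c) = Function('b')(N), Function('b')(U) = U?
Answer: -9244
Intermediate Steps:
Function('T')(k, c) = 4
Add(Function('T')(54, 194), Mul(-1, 9248)) = Add(4, Mul(-1, 9248)) = Add(4, -9248) = -9244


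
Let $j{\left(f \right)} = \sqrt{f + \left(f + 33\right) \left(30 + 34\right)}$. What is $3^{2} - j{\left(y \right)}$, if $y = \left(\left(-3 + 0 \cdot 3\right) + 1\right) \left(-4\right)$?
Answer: $9 - 2 \sqrt{658} \approx -42.303$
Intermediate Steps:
$y = 8$ ($y = \left(\left(-3 + 0\right) + 1\right) \left(-4\right) = \left(-3 + 1\right) \left(-4\right) = \left(-2\right) \left(-4\right) = 8$)
$j{\left(f \right)} = \sqrt{2112 + 65 f}$ ($j{\left(f \right)} = \sqrt{f + \left(33 + f\right) 64} = \sqrt{f + \left(2112 + 64 f\right)} = \sqrt{2112 + 65 f}$)
$3^{2} - j{\left(y \right)} = 3^{2} - \sqrt{2112 + 65 \cdot 8} = 9 - \sqrt{2112 + 520} = 9 - \sqrt{2632} = 9 - 2 \sqrt{658}$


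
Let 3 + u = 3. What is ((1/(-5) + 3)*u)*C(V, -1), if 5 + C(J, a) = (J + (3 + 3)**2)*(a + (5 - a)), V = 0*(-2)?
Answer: 0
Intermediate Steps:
u = 0 (u = -3 + 3 = 0)
V = 0
C(J, a) = 175 + 5*J (C(J, a) = -5 + (J + (3 + 3)**2)*(a + (5 - a)) = -5 + (J + 6**2)*5 = -5 + (J + 36)*5 = -5 + (36 + J)*5 = -5 + (180 + 5*J) = 175 + 5*J)
((1/(-5) + 3)*u)*C(V, -1) = ((1/(-5) + 3)*0)*(175 + 5*0) = ((-1/5 + 3)*0)*(175 + 0) = ((14/5)*0)*175 = 0*175 = 0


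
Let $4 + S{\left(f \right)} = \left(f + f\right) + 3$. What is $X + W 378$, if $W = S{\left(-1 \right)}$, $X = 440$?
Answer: $-694$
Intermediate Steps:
$S{\left(f \right)} = -1 + 2 f$ ($S{\left(f \right)} = -4 + \left(\left(f + f\right) + 3\right) = -4 + \left(2 f + 3\right) = -4 + \left(3 + 2 f\right) = -1 + 2 f$)
$W = -3$ ($W = -1 + 2 \left(-1\right) = -1 - 2 = -3$)
$X + W 378 = 440 - 1134 = -694$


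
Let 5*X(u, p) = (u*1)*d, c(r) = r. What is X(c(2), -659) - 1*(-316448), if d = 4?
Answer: 1582248/5 ≈ 3.1645e+5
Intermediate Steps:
X(u, p) = 4*u/5 (X(u, p) = ((u*1)*4)/5 = (u*4)/5 = (4*u)/5 = 4*u/5)
X(c(2), -659) - 1*(-316448) = (⅘)*2 - 1*(-316448) = 8/5 + 316448 = 1582248/5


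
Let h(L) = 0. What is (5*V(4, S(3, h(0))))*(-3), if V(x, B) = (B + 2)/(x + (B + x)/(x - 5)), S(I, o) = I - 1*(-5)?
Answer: 75/4 ≈ 18.750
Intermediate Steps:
S(I, o) = 5 + I (S(I, o) = I + 5 = 5 + I)
V(x, B) = (2 + B)/(x + (B + x)/(-5 + x))
(5*V(4, S(3, h(0))))*(-3) = (5*((-10 - 5*(5 + 3) + 2*4 + (5 + 3)*4)/((5 + 3) + 4² - 4*4)))*(-3) = (5*((-10 - 5*8 + 8 + 8*4)/(8 + 16 - 16)))*(-3) = (5*((-10 - 40 + 8 + 32)/8))*(-3) = (5*((⅛)*(-10)))*(-3) = (5*(-5/4))*(-3) = -25/4*(-3) = 75/4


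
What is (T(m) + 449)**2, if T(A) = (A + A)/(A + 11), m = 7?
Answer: 16386304/81 ≈ 2.0230e+5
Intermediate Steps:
T(A) = 2*A/(11 + A) (T(A) = (2*A)/(11 + A) = 2*A/(11 + A))
(T(m) + 449)**2 = (2*7/(11 + 7) + 449)**2 = (2*7/18 + 449)**2 = (2*7*(1/18) + 449)**2 = (7/9 + 449)**2 = (4048/9)**2 = 16386304/81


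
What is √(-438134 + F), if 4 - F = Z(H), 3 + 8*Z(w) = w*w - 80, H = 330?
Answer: I*√7227714/4 ≈ 672.11*I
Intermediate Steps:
Z(w) = -83/8 + w²/8 (Z(w) = -3/8 + (w*w - 80)/8 = -3/8 + (w² - 80)/8 = -3/8 + (-80 + w²)/8 = -3/8 + (-10 + w²/8) = -83/8 + w²/8)
F = -108785/8 (F = 4 - (-83/8 + (⅛)*330²) = 4 - (-83/8 + (⅛)*108900) = 4 - (-83/8 + 27225/2) = 4 - 1*108817/8 = 4 - 108817/8 = -108785/8 ≈ -13598.)
√(-438134 + F) = √(-438134 - 108785/8) = √(-3613857/8) = I*√7227714/4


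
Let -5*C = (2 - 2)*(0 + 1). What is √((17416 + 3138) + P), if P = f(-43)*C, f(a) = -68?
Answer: √20554 ≈ 143.37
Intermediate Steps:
C = 0 (C = -(2 - 2)*(0 + 1)/5 = -0 = -⅕*0 = 0)
P = 0 (P = -68*0 = 0)
√((17416 + 3138) + P) = √((17416 + 3138) + 0) = √(20554 + 0) = √20554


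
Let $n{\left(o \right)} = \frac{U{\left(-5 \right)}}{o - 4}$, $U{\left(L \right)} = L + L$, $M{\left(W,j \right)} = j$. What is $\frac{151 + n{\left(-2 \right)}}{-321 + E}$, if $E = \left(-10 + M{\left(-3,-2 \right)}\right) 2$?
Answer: $- \frac{458}{1035} \approx -0.44251$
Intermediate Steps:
$U{\left(L \right)} = 2 L$
$E = -24$ ($E = \left(-10 - 2\right) 2 = \left(-12\right) 2 = -24$)
$n{\left(o \right)} = - \frac{10}{-4 + o}$ ($n{\left(o \right)} = \frac{2 \left(-5\right)}{o - 4} = - \frac{10}{-4 + o}$)
$\frac{151 + n{\left(-2 \right)}}{-321 + E} = \frac{151 - \frac{10}{-4 - 2}}{-321 - 24} = \frac{151 - \frac{10}{-6}}{-345} = \left(151 - - \frac{5}{3}\right) \left(- \frac{1}{345}\right) = \left(151 + \frac{5}{3}\right) \left(- \frac{1}{345}\right) = \frac{458}{3} \left(- \frac{1}{345}\right) = - \frac{458}{1035}$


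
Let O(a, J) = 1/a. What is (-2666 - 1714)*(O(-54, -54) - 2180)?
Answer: 85936330/9 ≈ 9.5485e+6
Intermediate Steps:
(-2666 - 1714)*(O(-54, -54) - 2180) = (-2666 - 1714)*(1/(-54) - 2180) = -4380*(-1/54 - 2180) = -4380*(-117721/54) = 85936330/9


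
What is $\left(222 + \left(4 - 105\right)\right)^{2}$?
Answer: $14641$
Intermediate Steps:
$\left(222 + \left(4 - 105\right)\right)^{2} = \left(222 - 101\right)^{2} = 121^{2} = 14641$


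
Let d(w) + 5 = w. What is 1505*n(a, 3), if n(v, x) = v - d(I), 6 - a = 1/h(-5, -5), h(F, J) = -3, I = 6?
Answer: 24080/3 ≈ 8026.7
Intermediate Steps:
d(w) = -5 + w
a = 19/3 (a = 6 - 1/(-3) = 6 - 1*(-⅓) = 6 + ⅓ = 19/3 ≈ 6.3333)
n(v, x) = -1 + v (n(v, x) = v - (-5 + 6) = v - 1*1 = v - 1 = -1 + v)
1505*n(a, 3) = 1505*(-1 + 19/3) = 1505*(16/3) = 24080/3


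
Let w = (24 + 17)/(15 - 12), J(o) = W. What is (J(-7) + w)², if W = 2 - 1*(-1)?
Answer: 2500/9 ≈ 277.78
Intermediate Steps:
W = 3 (W = 2 + 1 = 3)
J(o) = 3
w = 41/3 ≈ 13.667
(J(-7) + w)² = (3 + 41/3)² = (50/3)² = 2500/9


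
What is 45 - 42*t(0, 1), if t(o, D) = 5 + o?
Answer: -165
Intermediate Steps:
45 - 42*t(0, 1) = 45 - 42*(5 + 0) = 45 - 42*5 = 45 - 210 = -165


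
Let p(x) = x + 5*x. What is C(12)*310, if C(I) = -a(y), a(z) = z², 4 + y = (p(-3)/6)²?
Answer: -7750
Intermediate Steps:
p(x) = 6*x
y = 5 (y = -4 + ((6*(-3))/6)² = -4 + (-18*⅙)² = -4 + (-3)² = -4 + 9 = 5)
C(I) = -25 (C(I) = -1*5² = -1*25 = -25)
C(12)*310 = -25*310 = -7750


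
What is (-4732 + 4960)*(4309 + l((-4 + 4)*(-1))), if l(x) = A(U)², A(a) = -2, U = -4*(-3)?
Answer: 983364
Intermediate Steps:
U = 12
l(x) = 4 (l(x) = (-2)² = 4)
(-4732 + 4960)*(4309 + l((-4 + 4)*(-1))) = (-4732 + 4960)*(4309 + 4) = 228*4313 = 983364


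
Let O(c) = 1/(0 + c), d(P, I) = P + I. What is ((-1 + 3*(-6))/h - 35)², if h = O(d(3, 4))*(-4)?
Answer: 49/16 ≈ 3.0625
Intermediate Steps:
d(P, I) = I + P
O(c) = 1/c
h = -4/7 (h = -4/(4 + 3) = -4/7 ≈ -0.57143)
((-1 + 3*(-6))/h - 35)² = ((-1 + 3*(-6))/(-4/7) - 35)² = ((-1 - 18)*(-7/4) - 35)² = (-19*(-7/4) - 35)² = (133/4 - 35)² = (-7/4)² = 49/16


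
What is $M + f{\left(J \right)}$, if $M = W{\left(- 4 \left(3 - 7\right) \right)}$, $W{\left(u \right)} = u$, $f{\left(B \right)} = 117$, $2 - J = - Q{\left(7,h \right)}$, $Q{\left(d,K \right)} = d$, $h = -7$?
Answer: $133$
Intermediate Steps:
$J = 9$ ($J = 2 - \left(-1\right) 7 = 2 - -7 = 2 + 7 = 9$)
$M = 16$ ($M = - 4 \left(3 - 7\right) = \left(-4\right) \left(-4\right) = 16$)
$M + f{\left(J \right)} = 16 + 117 = 133$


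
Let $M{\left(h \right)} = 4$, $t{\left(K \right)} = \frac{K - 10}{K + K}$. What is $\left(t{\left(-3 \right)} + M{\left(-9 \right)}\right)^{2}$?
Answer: $\frac{1369}{36} \approx 38.028$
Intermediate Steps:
$t{\left(K \right)} = \frac{-10 + K}{2 K}$
$\left(t{\left(-3 \right)} + M{\left(-9 \right)}\right)^{2} = \left(\frac{-10 - 3}{2 \left(-3\right)} + 4\right)^{2} = \left(\frac{1}{2} \left(- \frac{1}{3}\right) \left(-13\right) + 4\right)^{2} = \left(\frac{13}{6} + 4\right)^{2} = \left(\frac{37}{6}\right)^{2} = \frac{1369}{36}$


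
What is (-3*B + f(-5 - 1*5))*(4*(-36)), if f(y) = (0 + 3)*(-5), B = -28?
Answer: -9936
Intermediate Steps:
f(y) = -15 (f(y) = 3*(-5) = -15)
(-3*B + f(-5 - 1*5))*(4*(-36)) = (-3*(-28) - 15)*(4*(-36)) = (84 - 15)*(-144) = 69*(-144) = -9936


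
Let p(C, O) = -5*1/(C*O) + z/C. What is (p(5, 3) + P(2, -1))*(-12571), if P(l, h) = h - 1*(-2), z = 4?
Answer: -276562/15 ≈ -18437.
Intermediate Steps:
P(l, h) = 2 + h (P(l, h) = h + 2 = 2 + h)
p(C, O) = 4/C - 5/(C*O) (p(C, O) = -5*1/(C*O) + 4/C = -5/(C*O) + 4/C = 4/C - 5/(C*O))
(p(5, 3) + P(2, -1))*(-12571) = ((-5 + 4*3)/(5*3) + (2 - 1))*(-12571) = ((⅕)*(⅓)*(-5 + 12) + 1)*(-12571) = ((⅕)*(⅓)*7 + 1)*(-12571) = (7/15 + 1)*(-12571) = (22/15)*(-12571) = -276562/15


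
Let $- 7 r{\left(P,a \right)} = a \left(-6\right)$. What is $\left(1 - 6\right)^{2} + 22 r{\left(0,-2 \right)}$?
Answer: $- \frac{89}{7} \approx -12.714$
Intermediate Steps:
$r{\left(P,a \right)} = \frac{6 a}{7}$ ($r{\left(P,a \right)} = - \frac{a \left(-6\right)}{7} = - \frac{\left(-6\right) a}{7} = \frac{6 a}{7}$)
$\left(1 - 6\right)^{2} + 22 r{\left(0,-2 \right)} = \left(1 - 6\right)^{2} + 22 \cdot \frac{6}{7} \left(-2\right) = \left(-5\right)^{2} + 22 \left(- \frac{12}{7}\right) = 25 - \frac{264}{7} = - \frac{89}{7}$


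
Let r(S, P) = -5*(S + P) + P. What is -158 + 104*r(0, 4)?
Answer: -1822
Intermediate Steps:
r(S, P) = -5*S - 4*P (r(S, P) = -5*(P + S) + P = (-5*P - 5*S) + P = -5*S - 4*P)
-158 + 104*r(0, 4) = -158 + 104*(-5*0 - 4*4) = -158 + 104*(0 - 16) = -158 + 104*(-16) = -158 - 1664 = -1822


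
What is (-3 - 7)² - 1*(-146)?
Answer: 246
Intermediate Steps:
(-3 - 7)² - 1*(-146) = (-10)² + 146 = 100 + 146 = 246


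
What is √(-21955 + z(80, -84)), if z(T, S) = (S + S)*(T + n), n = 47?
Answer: I*√43291 ≈ 208.06*I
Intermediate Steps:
z(T, S) = 2*S*(47 + T) (z(T, S) = (S + S)*(T + 47) = (2*S)*(47 + T) = 2*S*(47 + T))
√(-21955 + z(80, -84)) = √(-21955 + 2*(-84)*(47 + 80)) = √(-21955 + 2*(-84)*127) = √(-21955 - 21336) = √(-43291) = I*√43291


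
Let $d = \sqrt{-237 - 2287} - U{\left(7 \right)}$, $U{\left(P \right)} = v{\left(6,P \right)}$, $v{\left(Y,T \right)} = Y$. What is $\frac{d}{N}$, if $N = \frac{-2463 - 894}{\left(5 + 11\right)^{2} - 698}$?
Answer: $- \frac{884}{1119} + \frac{884 i \sqrt{631}}{3357} \approx -0.78999 + 6.6148 i$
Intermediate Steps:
$U{\left(P \right)} = 6$
$N = \frac{3357}{442}$ ($N = - \frac{3357}{16^{2} - 698} = - \frac{3357}{256 - 698} = - \frac{3357}{-442} = \left(-3357\right) \left(- \frac{1}{442}\right) = \frac{3357}{442} \approx 7.595$)
$d = -6 + 2 i \sqrt{631}$ ($d = \sqrt{-237 - 2287} - 6 = \sqrt{-2524} - 6 = 2 i \sqrt{631} - 6 = -6 + 2 i \sqrt{631} \approx -6.0 + 50.239 i$)
$\frac{d}{N} = \frac{-6 + 2 i \sqrt{631}}{\frac{3357}{442}} = \left(-6 + 2 i \sqrt{631}\right) \frac{442}{3357} = - \frac{884}{1119} + \frac{884 i \sqrt{631}}{3357}$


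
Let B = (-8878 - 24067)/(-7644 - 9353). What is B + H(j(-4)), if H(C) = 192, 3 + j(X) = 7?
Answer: 3296369/16997 ≈ 193.94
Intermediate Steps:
j(X) = 4 (j(X) = -3 + 7 = 4)
B = 32945/16997 (B = -32945/(-16997) = -32945*(-1/16997) = 32945/16997 ≈ 1.9383)
B + H(j(-4)) = 32945/16997 + 192 = 3296369/16997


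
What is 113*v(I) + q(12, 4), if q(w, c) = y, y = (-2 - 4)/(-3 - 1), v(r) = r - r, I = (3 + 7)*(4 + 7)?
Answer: 3/2 ≈ 1.5000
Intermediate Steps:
I = 110 (I = 10*11 = 110)
v(r) = 0
y = 3/2 (y = -6/(-4) = -6*(-¼) = 3/2 ≈ 1.5000)
q(w, c) = 3/2
113*v(I) + q(12, 4) = 113*0 + 3/2 = 0 + 3/2 = 3/2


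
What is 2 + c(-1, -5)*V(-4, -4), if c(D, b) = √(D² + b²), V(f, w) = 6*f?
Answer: 2 - 24*√26 ≈ -120.38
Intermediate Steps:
2 + c(-1, -5)*V(-4, -4) = 2 + √((-1)² + (-5)²)*(6*(-4)) = 2 + √(1 + 25)*(-24) = 2 + √26*(-24) = 2 - 24*√26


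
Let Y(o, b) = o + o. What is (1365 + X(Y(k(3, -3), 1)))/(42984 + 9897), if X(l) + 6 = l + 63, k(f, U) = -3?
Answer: 472/17627 ≈ 0.026777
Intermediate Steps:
Y(o, b) = 2*o
X(l) = 57 + l (X(l) = -6 + (l + 63) = -6 + (63 + l) = 57 + l)
(1365 + X(Y(k(3, -3), 1)))/(42984 + 9897) = (1365 + (57 + 2*(-3)))/(42984 + 9897) = (1365 + (57 - 6))/52881 = (1365 + 51)*(1/52881) = 1416*(1/52881) = 472/17627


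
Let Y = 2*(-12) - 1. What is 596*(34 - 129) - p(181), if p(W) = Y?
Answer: -56595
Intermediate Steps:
Y = -25 (Y = -24 - 1 = -25)
p(W) = -25
596*(34 - 129) - p(181) = 596*(34 - 129) - 1*(-25) = 596*(-95) + 25 = -56620 + 25 = -56595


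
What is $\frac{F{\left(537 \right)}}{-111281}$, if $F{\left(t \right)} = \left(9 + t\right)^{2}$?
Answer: $- \frac{298116}{111281} \approx -2.6789$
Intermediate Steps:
$\frac{F{\left(537 \right)}}{-111281} = \frac{\left(9 + 537\right)^{2}}{-111281} = 546^{2} \left(- \frac{1}{111281}\right) = 298116 \left(- \frac{1}{111281}\right) = - \frac{298116}{111281}$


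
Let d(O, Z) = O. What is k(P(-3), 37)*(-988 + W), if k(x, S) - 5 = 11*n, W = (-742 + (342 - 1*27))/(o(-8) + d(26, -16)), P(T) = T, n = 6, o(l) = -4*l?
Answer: -4098901/58 ≈ -70671.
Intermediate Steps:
W = -427/58 (W = (-742 + (342 - 1*27))/(-4*(-8) + 26) = (-742 + (342 - 27))/(32 + 26) = (-742 + 315)/58 = -427*1/58 = -427/58 ≈ -7.3621)
k(x, S) = 71 (k(x, S) = 5 + 11*6 = 5 + 66 = 71)
k(P(-3), 37)*(-988 + W) = 71*(-988 - 427/58) = 71*(-57731/58) = -4098901/58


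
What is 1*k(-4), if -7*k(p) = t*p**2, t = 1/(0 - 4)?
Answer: 4/7 ≈ 0.57143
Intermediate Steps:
t = -1/4 (t = 1/(-4) = -1/4 ≈ -0.25000)
k(p) = p**2/28 (k(p) = -(-1)*p**2/28 = p**2/28)
1*k(-4) = 1*((1/28)*(-4)**2) = 1*((1/28)*16) = 1*(4/7) = 4/7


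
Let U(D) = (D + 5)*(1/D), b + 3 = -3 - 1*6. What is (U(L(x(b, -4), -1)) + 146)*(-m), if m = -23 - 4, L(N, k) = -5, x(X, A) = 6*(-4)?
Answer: 3942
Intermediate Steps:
b = -12 (b = -3 + (-3 - 1*6) = -3 + (-3 - 6) = -3 - 9 = -12)
x(X, A) = -24
m = -27
U(D) = (5 + D)/D
(U(L(x(b, -4), -1)) + 146)*(-m) = ((5 - 5)/(-5) + 146)*(-1*(-27)) = (-1/5*0 + 146)*27 = (0 + 146)*27 = 146*27 = 3942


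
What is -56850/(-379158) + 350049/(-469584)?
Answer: -5890446019/9891473904 ≈ -0.59551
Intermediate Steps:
-56850/(-379158) + 350049/(-469584) = -56850*(-1/379158) + 350049*(-1/469584) = 9475/63193 - 116683/156528 = -5890446019/9891473904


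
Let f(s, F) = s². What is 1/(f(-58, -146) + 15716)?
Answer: 1/19080 ≈ 5.2411e-5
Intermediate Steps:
1/(f(-58, -146) + 15716) = 1/((-58)² + 15716) = 1/(3364 + 15716) = 1/19080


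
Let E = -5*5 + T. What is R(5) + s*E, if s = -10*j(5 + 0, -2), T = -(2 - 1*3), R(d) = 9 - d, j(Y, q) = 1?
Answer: 244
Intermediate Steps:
T = 1 (T = -(2 - 3) = -1*(-1) = 1)
s = -10 (s = -10*1 = -10)
E = -24 (E = -5*5 + 1 = -25 + 1 = -24)
R(5) + s*E = (9 - 1*5) - 10*(-24) = (9 - 5) + 240 = 4 + 240 = 244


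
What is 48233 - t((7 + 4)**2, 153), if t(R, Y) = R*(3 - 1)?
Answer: 47991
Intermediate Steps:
t(R, Y) = 2*R (t(R, Y) = R*2 = 2*R)
48233 - t((7 + 4)**2, 153) = 48233 - 2*(7 + 4)**2 = 48233 - 2*11**2 = 48233 - 2*121 = 48233 - 1*242 = 48233 - 242 = 47991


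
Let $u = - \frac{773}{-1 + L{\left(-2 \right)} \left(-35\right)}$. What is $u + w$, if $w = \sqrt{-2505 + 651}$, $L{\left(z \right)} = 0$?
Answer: $773 + 3 i \sqrt{206} \approx 773.0 + 43.058 i$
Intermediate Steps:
$w = 3 i \sqrt{206}$ ($w = \sqrt{-1854} = 3 i \sqrt{206} \approx 43.058 i$)
$u = 773$ ($u = - \frac{773}{-1 + 0 \left(-35\right)} = - \frac{773}{-1 + 0} = - \frac{773}{-1} = \left(-773\right) \left(-1\right) = 773$)
$u + w = 773 + 3 i \sqrt{206}$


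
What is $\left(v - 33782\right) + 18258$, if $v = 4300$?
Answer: $-11224$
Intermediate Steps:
$\left(v - 33782\right) + 18258 = \left(4300 - 33782\right) + 18258 = -29482 + 18258 = -11224$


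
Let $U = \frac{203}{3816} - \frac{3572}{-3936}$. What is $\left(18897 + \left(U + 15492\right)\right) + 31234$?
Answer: $\frac{5133631199}{78228} \approx 65624.0$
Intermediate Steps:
$U = \frac{75155}{78228}$ ($U = 203 \cdot \frac{1}{3816} - - \frac{893}{984} = \frac{203}{3816} + \frac{893}{984} = \frac{75155}{78228} \approx 0.96072$)
$\left(18897 + \left(U + 15492\right)\right) + 31234 = \left(18897 + \left(\frac{75155}{78228} + 15492\right)\right) + 31234 = \left(18897 + \frac{1211983331}{78228}\right) + 31234 = \frac{2690257847}{78228} + 31234 = \frac{5133631199}{78228}$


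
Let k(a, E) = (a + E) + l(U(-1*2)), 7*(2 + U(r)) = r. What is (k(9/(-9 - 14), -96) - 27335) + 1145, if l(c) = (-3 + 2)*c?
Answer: -4231741/161 ≈ -26284.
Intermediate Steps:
U(r) = -2 + r/7
l(c) = -c
k(a, E) = 16/7 + E + a (k(a, E) = (a + E) - (-2 + (-1*2)/7) = (E + a) - (-2 + (1/7)*(-2)) = (E + a) - (-2 - 2/7) = (E + a) - 1*(-16/7) = (E + a) + 16/7 = 16/7 + E + a)
(k(9/(-9 - 14), -96) - 27335) + 1145 = ((16/7 - 96 + 9/(-9 - 14)) - 27335) + 1145 = ((16/7 - 96 + 9/(-23)) - 27335) + 1145 = ((16/7 - 96 + 9*(-1/23)) - 27335) + 1145 = ((16/7 - 96 - 9/23) - 27335) + 1145 = (-15151/161 - 27335) + 1145 = -4416086/161 + 1145 = -4231741/161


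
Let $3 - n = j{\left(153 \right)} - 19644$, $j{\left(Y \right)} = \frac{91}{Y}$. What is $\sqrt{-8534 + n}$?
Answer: $\frac{\sqrt{28903366}}{51} \approx 105.42$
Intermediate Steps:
$n = \frac{3005900}{153}$ ($n = 3 - \left(\frac{91}{153} - 19644\right) = 3 - - \frac{3005441}{153} = 3 + \frac{3005441}{153} = \frac{3005900}{153} \approx 19646.0$)
$\sqrt{-8534 + n} = \sqrt{-8534 + \frac{3005900}{153}} = \sqrt{\frac{1700198}{153}} = \frac{\sqrt{28903366}}{51}$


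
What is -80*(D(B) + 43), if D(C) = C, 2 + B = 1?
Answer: -3360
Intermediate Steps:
B = -1 (B = -2 + 1 = -1)
-80*(D(B) + 43) = -80*(-1 + 43) = -80*42 = -3360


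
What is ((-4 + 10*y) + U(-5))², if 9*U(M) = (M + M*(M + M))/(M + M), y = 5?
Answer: 8281/4 ≈ 2070.3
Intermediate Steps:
U(M) = (M + 2*M²)/(18*M) (U(M) = ((M + M*(M + M))/(M + M))/9 = ((M + M*(2*M))/((2*M)))/9 = ((M + 2*M²)*(1/(2*M)))/9 = ((M + 2*M²)/(2*M))/9 = (M + 2*M²)/(18*M))
((-4 + 10*y) + U(-5))² = ((-4 + 10*5) + (1/18 + (⅑)*(-5)))² = ((-4 + 50) + (1/18 - 5/9))² = (46 - ½)² = (91/2)² = 8281/4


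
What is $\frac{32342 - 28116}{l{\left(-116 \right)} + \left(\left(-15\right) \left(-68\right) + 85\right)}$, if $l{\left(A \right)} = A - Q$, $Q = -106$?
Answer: $\frac{4226}{1095} \approx 3.8594$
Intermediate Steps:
$l{\left(A \right)} = 106 + A$ ($l{\left(A \right)} = A - -106 = A + 106 = 106 + A$)
$\frac{32342 - 28116}{l{\left(-116 \right)} + \left(\left(-15\right) \left(-68\right) + 85\right)} = \frac{32342 - 28116}{\left(106 - 116\right) + \left(\left(-15\right) \left(-68\right) + 85\right)} = \frac{4226}{-10 + \left(1020 + 85\right)} = \frac{4226}{-10 + 1105} = \frac{4226}{1095}$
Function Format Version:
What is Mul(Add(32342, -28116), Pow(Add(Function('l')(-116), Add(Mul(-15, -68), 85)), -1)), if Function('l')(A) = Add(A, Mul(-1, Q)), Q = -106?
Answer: Rational(4226, 1095) ≈ 3.8594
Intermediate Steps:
Function('l')(A) = Add(106, A) (Function('l')(A) = Add(A, Mul(-1, -106)) = Add(A, 106) = Add(106, A))
Mul(Add(32342, -28116), Pow(Add(Function('l')(-116), Add(Mul(-15, -68), 85)), -1)) = Mul(Add(32342, -28116), Pow(Add(Add(106, -116), Add(Mul(-15, -68), 85)), -1)) = Mul(4226, Pow(Add(-10, Add(1020, 85)), -1)) = Mul(4226, Pow(Add(-10, 1105), -1)) = Mul(4226, Pow(1095, -1)) = Mul(4226, Rational(1, 1095)) = Rational(4226, 1095)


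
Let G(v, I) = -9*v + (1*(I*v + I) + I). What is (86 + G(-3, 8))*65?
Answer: 6825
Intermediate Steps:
G(v, I) = -9*v + 2*I + I*v (G(v, I) = -9*v + (1*(I + I*v) + I) = -9*v + ((I + I*v) + I) = -9*v + (2*I + I*v) = -9*v + 2*I + I*v)
(86 + G(-3, 8))*65 = (86 + (-9*(-3) + 2*8 + 8*(-3)))*65 = (86 + (27 + 16 - 24))*65 = (86 + 19)*65 = 105*65 = 6825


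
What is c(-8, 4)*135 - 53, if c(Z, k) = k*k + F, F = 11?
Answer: 3592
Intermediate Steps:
c(Z, k) = 11 + k² (c(Z, k) = k*k + 11 = k² + 11 = 11 + k²)
c(-8, 4)*135 - 53 = (11 + 4²)*135 - 53 = (11 + 16)*135 - 53 = 27*135 - 53 = 3645 - 53 = 3592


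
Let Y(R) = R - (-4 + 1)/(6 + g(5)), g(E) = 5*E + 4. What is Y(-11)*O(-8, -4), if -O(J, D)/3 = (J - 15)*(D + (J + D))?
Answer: 421728/35 ≈ 12049.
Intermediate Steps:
O(J, D) = -3*(-15 + J)*(J + 2*D) (O(J, D) = -3*(J - 15)*(D + (J + D)) = -3*(-15 + J)*(D + (D + J)) = -3*(-15 + J)*(J + 2*D))
g(E) = 4 + 5*E
Y(R) = 3/35 + R (Y(R) = R - (-4 + 1)/(6 + (4 + 5*5)) = R - (-3)/(6 + (4 + 25)) = R - (-3)/(6 + 29) = R - (-3)/35 = R - 1*(-3/35) = R + 3/35 = 3/35 + R)
Y(-11)*O(-8, -4) = (3/35 - 11)*(-3*(-8)² + 45*(-8) + 90*(-4) - 6*(-4)*(-8)) = -382*(-3*64 - 360 - 360 - 192)/35 = -382*(-192 - 360 - 360 - 192)/35 = -382/35*(-1104) = 421728/35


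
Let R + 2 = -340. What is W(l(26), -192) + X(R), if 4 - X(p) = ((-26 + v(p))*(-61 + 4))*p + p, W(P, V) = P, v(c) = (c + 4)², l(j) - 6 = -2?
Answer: -2226565342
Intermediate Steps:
l(j) = 4 (l(j) = 6 - 2 = 4)
v(c) = (4 + c)²
R = -342 (R = -2 - 340 = -342)
X(p) = 4 - p - p*(1482 - 57*(4 + p)²) (X(p) = 4 - (((-26 + (4 + p)²)*(-61 + 4))*p + p) = 4 - (((-26 + (4 + p)²)*(-57))*p + p) = 4 - ((1482 - 57*(4 + p)²)*p + p) = 4 - (p*(1482 - 57*(4 + p)²) + p) = 4 - (p + p*(1482 - 57*(4 + p)²)) = 4 + (-p - p*(1482 - 57*(4 + p)²)) = 4 - p - p*(1482 - 57*(4 + p)²))
W(l(26), -192) + X(R) = 4 + (4 - 1483*(-342) + 57*(-342)*(4 - 342)²) = 4 + (4 + 507186 + 57*(-342)*(-338)²) = 4 + (4 + 507186 + 57*(-342)*114244) = 4 + (4 + 507186 - 2227072536) = 4 - 2226565346 = -2226565342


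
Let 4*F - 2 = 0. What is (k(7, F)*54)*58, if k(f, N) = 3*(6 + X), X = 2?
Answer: 75168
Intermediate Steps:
F = 1/2 (F = 1/2 + (1/4)*0 = 1/2 + 0 = 1/2 ≈ 0.50000)
k(f, N) = 24 (k(f, N) = 3*(6 + 2) = 3*8 = 24)
(k(7, F)*54)*58 = (24*54)*58 = 1296*58 = 75168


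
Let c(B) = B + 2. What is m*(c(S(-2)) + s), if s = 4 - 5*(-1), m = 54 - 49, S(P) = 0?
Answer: 55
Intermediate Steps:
m = 5
c(B) = 2 + B
s = 9 (s = 4 + 5 = 9)
m*(c(S(-2)) + s) = 5*((2 + 0) + 9) = 5*(2 + 9) = 5*11 = 55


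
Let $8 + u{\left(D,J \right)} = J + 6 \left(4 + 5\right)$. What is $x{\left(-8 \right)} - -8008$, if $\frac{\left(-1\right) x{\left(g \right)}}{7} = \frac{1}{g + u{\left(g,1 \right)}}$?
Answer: $\frac{312305}{39} \approx 8007.8$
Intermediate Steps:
$u{\left(D,J \right)} = 46 + J$ ($u{\left(D,J \right)} = -8 + \left(J + 6 \left(4 + 5\right)\right) = -8 + \left(J + 6 \cdot 9\right) = -8 + \left(J + 54\right) = -8 + \left(54 + J\right) = 46 + J$)
$x{\left(g \right)} = - \frac{7}{47 + g}$ ($x{\left(g \right)} = - \frac{7}{g + \left(46 + 1\right)} = - \frac{7}{g + 47} = - \frac{7}{47 + g}$)
$x{\left(-8 \right)} - -8008 = - \frac{7}{47 - 8} - -8008 = - \frac{7}{39} + 8008 = \frac{312305}{39}$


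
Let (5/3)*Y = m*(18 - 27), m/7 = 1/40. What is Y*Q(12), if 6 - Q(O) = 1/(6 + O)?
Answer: -2247/400 ≈ -5.6175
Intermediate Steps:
m = 7/40 ≈ 0.17500
Q(O) = 6 - 1/(6 + O)
Y = -189/200 (Y = 3*(7*(18 - 27)/40)/5 = 3*((7/40)*(-9))/5 = (⅗)*(-63/40) = -189/200 ≈ -0.94500)
Y*Q(12) = -189*(35 + 6*12)/(200*(6 + 12)) = -189*(35 + 72)/(200*18) = -21*107/400 = -189/200*107/18 = -2247/400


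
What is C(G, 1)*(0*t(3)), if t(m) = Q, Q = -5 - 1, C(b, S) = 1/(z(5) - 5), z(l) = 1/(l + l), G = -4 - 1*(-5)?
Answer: 0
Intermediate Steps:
G = 1 (G = -4 + 5 = 1)
z(l) = 1/(2*l)
C(b, S) = -10/49 (C(b, S) = 1/((1/2)/5 - 5) = 1/((1/2)*(1/5) - 5) = 1/(1/10 - 5) = 1/(-49/10) = -10/49)
Q = -6
t(m) = -6
C(G, 1)*(0*t(3)) = -0*(-6) = -10/49*0 = 0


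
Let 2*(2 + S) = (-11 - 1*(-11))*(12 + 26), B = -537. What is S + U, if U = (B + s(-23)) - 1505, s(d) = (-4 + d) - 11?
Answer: -2082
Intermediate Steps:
s(d) = -15 + d
S = -2 (S = -2 + ((-11 - 1*(-11))*(12 + 26))/2 = -2 + ((-11 + 11)*38)/2 = -2 + (0*38)/2 = -2 + (½)*0 = -2 + 0 = -2)
U = -2080 (U = (-537 + (-15 - 23)) - 1505 = (-537 - 38) - 1505 = -575 - 1505 = -2080)
S + U = -2 - 2080 = -2082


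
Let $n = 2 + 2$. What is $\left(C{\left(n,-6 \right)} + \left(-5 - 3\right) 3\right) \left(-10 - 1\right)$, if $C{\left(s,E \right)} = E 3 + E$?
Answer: $528$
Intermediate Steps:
$n = 4$
$C{\left(s,E \right)} = 4 E$ ($C{\left(s,E \right)} = 3 E + E = 4 E$)
$\left(C{\left(n,-6 \right)} + \left(-5 - 3\right) 3\right) \left(-10 - 1\right) = \left(4 \left(-6\right) + \left(-5 - 3\right) 3\right) \left(-10 - 1\right) = \left(-24 - 24\right) \left(-11\right) = \left(-48\right) \left(-11\right) = 528$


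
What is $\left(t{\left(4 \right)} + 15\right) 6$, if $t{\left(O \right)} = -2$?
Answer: $78$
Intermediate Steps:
$\left(t{\left(4 \right)} + 15\right) 6 = \left(-2 + 15\right) 6 = 13 \cdot 6 = 78$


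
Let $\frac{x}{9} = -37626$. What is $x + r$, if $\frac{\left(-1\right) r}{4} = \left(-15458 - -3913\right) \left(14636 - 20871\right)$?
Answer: $-288270934$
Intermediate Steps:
$x = -338634$ ($x = 9 \left(-37626\right) = -338634$)
$r = -287932300$ ($r = - 4 \left(-15458 - -3913\right) \left(14636 - 20871\right) = - 4 \left(-15458 + 3913\right) \left(-6235\right) = - 4 \left(\left(-11545\right) \left(-6235\right)\right) = \left(-4\right) 71983075 = -287932300$)
$x + r = -338634 - 287932300 = -288270934$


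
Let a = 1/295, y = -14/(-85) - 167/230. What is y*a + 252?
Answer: 58133441/230690 ≈ 252.00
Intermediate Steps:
y = -439/782 (y = -14*(-1/85) - 167*1/230 = 14/85 - 167/230 = -439/782 ≈ -0.56138)
a = 1/295 ≈ 0.0033898
y*a + 252 = -439/782*1/295 + 252 = -439/230690 + 252 = 58133441/230690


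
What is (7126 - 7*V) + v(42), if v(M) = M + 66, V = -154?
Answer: 8312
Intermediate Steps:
v(M) = 66 + M
(7126 - 7*V) + v(42) = (7126 - 7*(-154)) + (66 + 42) = (7126 + 1078) + 108 = 8204 + 108 = 8312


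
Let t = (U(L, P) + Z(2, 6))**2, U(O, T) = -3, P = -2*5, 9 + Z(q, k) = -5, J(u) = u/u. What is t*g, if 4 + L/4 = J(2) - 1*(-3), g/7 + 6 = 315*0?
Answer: -12138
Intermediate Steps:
g = -42 (g = -42 + 7*(315*0) = -42 + 7*0 = -42 + 0 = -42)
J(u) = 1
Z(q, k) = -14 (Z(q, k) = -9 - 5 = -14)
P = -10
L = 0 (L = -16 + 4*(1 - 1*(-3)) = -16 + 4*(1 + 3) = -16 + 4*4 = -16 + 16 = 0)
t = 289 (t = (-3 - 14)**2 = (-17)**2 = 289)
t*g = 289*(-42) = -12138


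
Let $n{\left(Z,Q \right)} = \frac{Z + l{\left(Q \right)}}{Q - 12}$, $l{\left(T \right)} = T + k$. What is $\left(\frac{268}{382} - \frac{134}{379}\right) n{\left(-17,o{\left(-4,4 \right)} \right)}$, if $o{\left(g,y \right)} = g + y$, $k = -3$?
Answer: $\frac{125960}{217167} \approx 0.58001$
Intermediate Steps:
$l{\left(T \right)} = -3 + T$ ($l{\left(T \right)} = T - 3 = -3 + T$)
$n{\left(Z,Q \right)} = \frac{-3 + Q + Z}{-12 + Q}$ ($n{\left(Z,Q \right)} = \frac{Z + \left(-3 + Q\right)}{Q - 12} = \frac{-3 + Q + Z}{-12 + Q}$)
$\left(\frac{268}{382} - \frac{134}{379}\right) n{\left(-17,o{\left(-4,4 \right)} \right)} = \left(\frac{268}{382} - \frac{134}{379}\right) \frac{-3 + \left(-4 + 4\right) - 17}{-12 + \left(-4 + 4\right)} = \left(268 \cdot \frac{1}{382} - \frac{134}{379}\right) \frac{-3 + 0 - 17}{-12 + 0} = \left(\frac{134}{191} - \frac{134}{379}\right) \frac{1}{-12} \left(-20\right) = \frac{25192 \left(\left(- \frac{1}{12}\right) \left(-20\right)\right)}{72389} = \frac{25192}{72389} \cdot \frac{5}{3} = \frac{125960}{217167}$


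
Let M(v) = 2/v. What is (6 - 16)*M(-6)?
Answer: 10/3 ≈ 3.3333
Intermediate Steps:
(6 - 16)*M(-6) = (6 - 16)*(2/(-6)) = -20*(-1)/6 = -10*(-⅓) = 10/3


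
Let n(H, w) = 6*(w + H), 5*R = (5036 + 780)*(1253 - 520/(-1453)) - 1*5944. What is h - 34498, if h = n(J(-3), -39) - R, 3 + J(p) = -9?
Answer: -10835900692/7265 ≈ -1.4915e+6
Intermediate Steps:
J(p) = -12 (J(p) = -3 - 9 = -12)
R = 10583049632/7265 (R = ((5036 + 780)*(1253 - 520/(-1453)) - 1*5944)/5 = (5816*(1253 - 520*(-1/1453)) - 5944)/5 = (5816*(1253 + 520/1453) - 5944)/5 = (5816*(1821129/1453) - 5944)/5 = (10591686264/1453 - 5944)/5 = (⅕)*(10583049632/1453) = 10583049632/7265 ≈ 1.4567e+6)
n(H, w) = 6*H + 6*w (n(H, w) = 6*(H + w) = 6*H + 6*w)
h = -10585272722/7265 (h = (6*(-12) + 6*(-39)) - 1*10583049632/7265 = (-72 - 234) - 10583049632/7265 = -306 - 10583049632/7265 = -10585272722/7265 ≈ -1.4570e+6)
h - 34498 = -10585272722/7265 - 34498 = -10835900692/7265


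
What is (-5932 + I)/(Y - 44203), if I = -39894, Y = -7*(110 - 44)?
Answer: 45826/44665 ≈ 1.0260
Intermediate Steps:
Y = -462 (Y = -7*66 = -462)
(-5932 + I)/(Y - 44203) = (-5932 - 39894)/(-462 - 44203) = -45826/(-44665) = -45826*(-1/44665) = 45826/44665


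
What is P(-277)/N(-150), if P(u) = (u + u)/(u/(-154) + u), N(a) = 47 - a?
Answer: 308/30141 ≈ 0.010219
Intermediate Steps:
P(u) = 308/153 (P(u) = (2*u)/(u*(-1/154) + u) = (2*u)/(-u/154 + u) = (2*u)/((153*u/154)) = (2*u)*(154/(153*u)) = 308/153)
P(-277)/N(-150) = 308/(153*(47 - 1*(-150))) = 308/(153*(47 + 150)) = (308/153)/197 = (308/153)*(1/197) = 308/30141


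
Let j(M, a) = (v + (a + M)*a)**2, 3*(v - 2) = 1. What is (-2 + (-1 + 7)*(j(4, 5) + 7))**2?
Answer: 1636040704/9 ≈ 1.8178e+8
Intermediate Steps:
v = 7/3 (v = 2 + (1/3)*1 = 2 + 1/3 = 7/3 ≈ 2.3333)
j(M, a) = (7/3 + a*(M + a))**2 (j(M, a) = (7/3 + (a + M)*a)**2 = (7/3 + (M + a)*a)**2 = (7/3 + a*(M + a))**2)
(-2 + (-1 + 7)*(j(4, 5) + 7))**2 = (-2 + (-1 + 7)*((7 + 3*5**2 + 3*4*5)**2/9 + 7))**2 = (-2 + 6*((7 + 3*25 + 60)**2/9 + 7))**2 = (-2 + 6*((7 + 75 + 60)**2/9 + 7))**2 = (-2 + 6*((1/9)*142**2 + 7))**2 = (-2 + 6*((1/9)*20164 + 7))**2 = (-2 + 6*(20164/9 + 7))**2 = (-2 + 6*(20227/9))**2 = (-2 + 40454/3)**2 = (40448/3)**2 = 1636040704/9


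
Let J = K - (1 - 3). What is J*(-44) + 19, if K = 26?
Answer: -1213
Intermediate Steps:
J = 28 (J = 26 - (1 - 3) = 26 - 1*(-2) = 26 + 2 = 28)
J*(-44) + 19 = 28*(-44) + 19 = -1232 + 19 = -1213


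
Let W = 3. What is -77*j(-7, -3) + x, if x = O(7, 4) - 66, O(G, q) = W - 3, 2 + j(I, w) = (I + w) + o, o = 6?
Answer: 396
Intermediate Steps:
j(I, w) = 4 + I + w (j(I, w) = -2 + ((I + w) + 6) = -2 + (6 + I + w) = 4 + I + w)
O(G, q) = 0 (O(G, q) = 3 - 3 = 0)
x = -66 (x = 0 - 66 = -66)
-77*j(-7, -3) + x = -77*(4 - 7 - 3) - 66 = -77*(-6) - 66 = 462 - 66 = 396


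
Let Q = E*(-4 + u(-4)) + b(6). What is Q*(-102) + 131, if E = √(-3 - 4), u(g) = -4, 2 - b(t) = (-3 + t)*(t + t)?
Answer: 3599 + 816*I*√7 ≈ 3599.0 + 2158.9*I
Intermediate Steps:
b(t) = 2 - 2*t*(-3 + t) (b(t) = 2 - (-3 + t)*(t + t) = 2 - (-3 + t)*2*t = 2 - 2*t*(-3 + t))
E = I*√7 (E = √(-7) = I*√7 ≈ 2.6458*I)
Q = -34 - 8*I*√7 (Q = (I*√7)*(-4 - 4) + (2 - 2*6² + 6*6) = (I*√7)*(-8) + (2 - 2*36 + 36) = -8*I*√7 + (2 - 72 + 36) = -8*I*√7 - 34 = -34 - 8*I*√7 ≈ -34.0 - 21.166*I)
Q*(-102) + 131 = (-34 - 8*I*√7)*(-102) + 131 = (3468 + 816*I*√7) + 131 = 3599 + 816*I*√7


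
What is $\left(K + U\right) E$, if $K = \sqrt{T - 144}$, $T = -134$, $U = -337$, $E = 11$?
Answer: $-3707 + 11 i \sqrt{278} \approx -3707.0 + 183.41 i$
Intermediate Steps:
$K = i \sqrt{278}$ ($K = \sqrt{-134 - 144} = \sqrt{-278} = i \sqrt{278} \approx 16.673 i$)
$\left(K + U\right) E = \left(i \sqrt{278} - 337\right) 11 = \left(-337 + i \sqrt{278}\right) 11 = -3707 + 11 i \sqrt{278}$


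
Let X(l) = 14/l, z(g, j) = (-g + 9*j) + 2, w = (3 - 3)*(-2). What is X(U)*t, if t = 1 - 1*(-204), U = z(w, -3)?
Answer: -574/5 ≈ -114.80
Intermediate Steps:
w = 0 (w = 0*(-2) = 0)
z(g, j) = 2 - g + 9*j
U = -25 (U = 2 - 1*0 + 9*(-3) = 2 + 0 - 27 = -25)
t = 205 (t = 1 + 204 = 205)
X(U)*t = (14/(-25))*205 = (14*(-1/25))*205 = -14/25*205 = -574/5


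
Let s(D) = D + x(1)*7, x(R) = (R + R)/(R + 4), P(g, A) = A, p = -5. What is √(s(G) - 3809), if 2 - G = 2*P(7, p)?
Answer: I*√94855/5 ≈ 61.597*I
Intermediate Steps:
x(R) = 2*R/(4 + R) (x(R) = (2*R)/(4 + R) = 2*R/(4 + R))
G = 12 (G = 2 - 2*(-5) = 2 - 1*(-10) = 2 + 10 = 12)
s(D) = 14/5 + D (s(D) = D + (2*1/(4 + 1))*7 = D + (2*1/5)*7 = D + (2*1*(⅕))*7 = D + (⅖)*7 = D + 14/5 = 14/5 + D)
√(s(G) - 3809) = √((14/5 + 12) - 3809) = √(74/5 - 3809) = √(-18971/5) = I*√94855/5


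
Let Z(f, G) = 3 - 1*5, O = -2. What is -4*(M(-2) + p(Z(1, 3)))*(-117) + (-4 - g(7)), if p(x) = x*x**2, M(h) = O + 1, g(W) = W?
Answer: -4223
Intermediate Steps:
Z(f, G) = -2 (Z(f, G) = 3 - 5 = -2)
M(h) = -1 (M(h) = -2 + 1 = -1)
p(x) = x**3
-4*(M(-2) + p(Z(1, 3)))*(-117) + (-4 - g(7)) = -4*(-1 + (-2)**3)*(-117) + (-4 - 1*7) = -4*(-1 - 8)*(-117) + (-4 - 7) = -4*(-9)*(-117) - 11 = 36*(-117) - 11 = -4212 - 11 = -4223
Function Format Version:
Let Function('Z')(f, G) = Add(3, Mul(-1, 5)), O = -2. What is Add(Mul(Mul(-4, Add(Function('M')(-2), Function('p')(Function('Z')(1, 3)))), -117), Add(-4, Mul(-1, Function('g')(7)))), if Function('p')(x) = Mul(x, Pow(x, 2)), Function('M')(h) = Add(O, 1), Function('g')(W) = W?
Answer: -4223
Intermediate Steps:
Function('Z')(f, G) = -2 (Function('Z')(f, G) = Add(3, -5) = -2)
Function('M')(h) = -1 (Function('M')(h) = Add(-2, 1) = -1)
Function('p')(x) = Pow(x, 3)
Add(Mul(Mul(-4, Add(Function('M')(-2), Function('p')(Function('Z')(1, 3)))), -117), Add(-4, Mul(-1, Function('g')(7)))) = Add(Mul(Mul(-4, Add(-1, Pow(-2, 3))), -117), Add(-4, Mul(-1, 7))) = Add(Mul(Mul(-4, Add(-1, -8)), -117), Add(-4, -7)) = Add(Mul(Mul(-4, -9), -117), -11) = Add(Mul(36, -117), -11) = Add(-4212, -11) = -4223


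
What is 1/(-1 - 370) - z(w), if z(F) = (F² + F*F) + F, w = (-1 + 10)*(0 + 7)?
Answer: -2968372/371 ≈ -8001.0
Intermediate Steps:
w = 63 (w = 9*7 = 63)
z(F) = F + 2*F² (z(F) = (F² + F²) + F = 2*F² + F = F + 2*F²)
1/(-1 - 370) - z(w) = 1/(-1 - 370) - 63*(1 + 2*63) = 1/(-371) - 63*(1 + 126) = -1/371 - 63*127 = -1/371 - 1*8001 = -1/371 - 8001 = -2968372/371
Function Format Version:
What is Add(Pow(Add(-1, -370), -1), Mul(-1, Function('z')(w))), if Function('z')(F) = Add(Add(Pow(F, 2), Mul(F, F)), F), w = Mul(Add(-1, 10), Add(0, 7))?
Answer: Rational(-2968372, 371) ≈ -8001.0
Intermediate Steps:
w = 63 (w = Mul(9, 7) = 63)
Function('z')(F) = Add(F, Mul(2, Pow(F, 2))) (Function('z')(F) = Add(Add(Pow(F, 2), Pow(F, 2)), F) = Add(Mul(2, Pow(F, 2)), F) = Add(F, Mul(2, Pow(F, 2))))
Add(Pow(Add(-1, -370), -1), Mul(-1, Function('z')(w))) = Add(Pow(Add(-1, -370), -1), Mul(-1, Mul(63, Add(1, Mul(2, 63))))) = Add(Pow(-371, -1), Mul(-1, Mul(63, Add(1, 126)))) = Add(Rational(-1, 371), Mul(-1, Mul(63, 127))) = Add(Rational(-1, 371), Mul(-1, 8001)) = Add(Rational(-1, 371), -8001) = Rational(-2968372, 371)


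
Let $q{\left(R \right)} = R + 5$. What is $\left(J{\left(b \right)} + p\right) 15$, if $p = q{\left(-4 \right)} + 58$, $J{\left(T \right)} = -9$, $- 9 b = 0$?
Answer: $750$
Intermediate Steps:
$q{\left(R \right)} = 5 + R$
$b = 0$ ($b = \left(- \frac{1}{9}\right) 0 = 0$)
$p = 59$ ($p = \left(5 - 4\right) + 58 = 1 + 58 = 59$)
$\left(J{\left(b \right)} + p\right) 15 = \left(-9 + 59\right) 15 = 50 \cdot 15 = 750$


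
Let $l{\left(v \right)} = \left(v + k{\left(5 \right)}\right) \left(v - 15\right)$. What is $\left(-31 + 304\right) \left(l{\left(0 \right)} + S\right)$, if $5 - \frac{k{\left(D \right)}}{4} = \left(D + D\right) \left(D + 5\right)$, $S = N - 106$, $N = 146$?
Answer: $1567020$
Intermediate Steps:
$S = 40$ ($S = 146 - 106 = 40$)
$k{\left(D \right)} = 20 - 8 D \left(5 + D\right)$ ($k{\left(D \right)} = 20 - 4 \left(D + D\right) \left(D + 5\right) = 20 - 4 \cdot 2 D \left(5 + D\right) = 20 - 8 D \left(5 + D\right)$)
$l{\left(v \right)} = \left(-380 + v\right) \left(-15 + v\right)$ ($l{\left(v \right)} = \left(v - \left(180 + 200\right)\right) \left(v - 15\right) = \left(v - 380\right) \left(-15 + v\right) = \left(-380 + v\right) \left(-15 + v\right)$)
$\left(-31 + 304\right) \left(l{\left(0 \right)} + S\right) = \left(-31 + 304\right) \left(\left(5700 + 0^{2} - 0\right) + 40\right) = 273 \left(\left(5700 + 0 + 0\right) + 40\right) = 273 \left(5700 + 40\right) = 273 \cdot 5740 = 1567020$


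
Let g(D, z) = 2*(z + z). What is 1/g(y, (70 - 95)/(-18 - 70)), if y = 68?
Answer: 22/25 ≈ 0.88000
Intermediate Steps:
g(D, z) = 4*z (g(D, z) = 2*(2*z) = 4*z)
1/g(y, (70 - 95)/(-18 - 70)) = 1/(4*((70 - 95)/(-18 - 70))) = 1/(4*(-25/(-88))) = 1/(4*(-25*(-1/88))) = 1/(4*(25/88)) = 1/(25/22) = 22/25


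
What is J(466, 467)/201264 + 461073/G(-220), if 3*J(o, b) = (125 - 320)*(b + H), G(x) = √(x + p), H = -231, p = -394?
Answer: -3835/50316 - 461073*I*√614/614 ≈ -0.076218 - 18607.0*I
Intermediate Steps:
G(x) = √(-394 + x) (G(x) = √(x - 394) = √(-394 + x))
J(o, b) = 15015 - 65*b (J(o, b) = ((125 - 320)*(b - 231))/3 = (-195*(-231 + b))/3 = (45045 - 195*b)/3 = 15015 - 65*b)
J(466, 467)/201264 + 461073/G(-220) = (15015 - 65*467)/201264 + 461073/(√(-394 - 220)) = (15015 - 30355)*(1/201264) + 461073/(√(-614)) = -15340*1/201264 + 461073/((I*√614)) = -3835/50316 + 461073*(-I*√614/614) = -3835/50316 - 461073*I*√614/614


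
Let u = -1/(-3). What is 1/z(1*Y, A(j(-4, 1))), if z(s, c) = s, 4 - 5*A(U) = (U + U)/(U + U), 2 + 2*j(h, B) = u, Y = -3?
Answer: -⅓ ≈ -0.33333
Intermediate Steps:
u = ⅓ (u = -1*(-⅓) = ⅓ ≈ 0.33333)
j(h, B) = -⅚ (j(h, B) = -1 + (½)*(⅓) = -1 + ⅙ = -⅚)
A(U) = ⅗ (A(U) = ⅘ - (U + U)/(5*(U + U)) = ⅘ - 2*U/(5*(2*U)) = ⅘ - 2*U*1/(2*U)/5 = ⅘ - ⅕*1 = ⅘ - ⅕ = ⅗)
1/z(1*Y, A(j(-4, 1))) = 1/(1*(-3)) = 1/(-3) = -⅓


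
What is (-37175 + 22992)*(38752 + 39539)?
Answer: -1110401253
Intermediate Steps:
(-37175 + 22992)*(38752 + 39539) = -14183*78291 = -1110401253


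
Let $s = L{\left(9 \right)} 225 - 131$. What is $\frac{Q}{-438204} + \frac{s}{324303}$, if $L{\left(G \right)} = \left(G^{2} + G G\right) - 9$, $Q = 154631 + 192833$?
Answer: $- \frac{625999036}{910967127} \approx -0.68718$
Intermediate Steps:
$Q = 347464$
$L{\left(G \right)} = -9 + 2 G^{2}$ ($L{\left(G \right)} = \left(G^{2} + G^{2}\right) - 9 = 2 G^{2} - 9 = -9 + 2 G^{2}$)
$s = 34294$ ($s = \left(-9 + 2 \cdot 9^{2}\right) 225 - 131 = \left(-9 + 2 \cdot 81\right) 225 - 131 = \left(-9 + 162\right) 225 - 131 = 153 \cdot 225 - 131 = 34425 - 131 = 34294$)
$\frac{Q}{-438204} + \frac{s}{324303} = \frac{347464}{-438204} + \frac{34294}{324303} = 347464 \left(- \frac{1}{438204}\right) + 34294 \cdot \frac{1}{324303} = - \frac{6682}{8427} + \frac{34294}{324303} = - \frac{625999036}{910967127}$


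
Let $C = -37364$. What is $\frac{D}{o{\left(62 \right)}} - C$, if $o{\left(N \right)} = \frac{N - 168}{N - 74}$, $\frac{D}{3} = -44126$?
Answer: $\frac{1186024}{53} \approx 22378.0$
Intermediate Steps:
$D = -132378$ ($D = 3 \left(-44126\right) = -132378$)
$o{\left(N \right)} = \frac{-168 + N}{-74 + N}$
$\frac{D}{o{\left(62 \right)}} - C = - \frac{132378}{\frac{1}{-74 + 62} \left(-168 + 62\right)} - -37364 = - \frac{132378}{\frac{1}{-12} \left(-106\right)} + 37364 = - \frac{132378}{\left(- \frac{1}{12}\right) \left(-106\right)} + 37364 = - \frac{132378}{\frac{53}{6}} + 37364 = \left(-132378\right) \frac{6}{53} + 37364 = - \frac{794268}{53} + 37364 = \frac{1186024}{53}$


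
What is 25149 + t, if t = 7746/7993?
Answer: 201023703/7993 ≈ 25150.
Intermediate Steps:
t = 7746/7993 (t = 7746*(1/7993) = 7746/7993 ≈ 0.96910)
25149 + t = 25149 + 7746/7993 = 201023703/7993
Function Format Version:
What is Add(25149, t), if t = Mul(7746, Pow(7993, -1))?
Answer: Rational(201023703, 7993) ≈ 25150.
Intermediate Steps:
t = Rational(7746, 7993) (t = Mul(7746, Rational(1, 7993)) = Rational(7746, 7993) ≈ 0.96910)
Add(25149, t) = Add(25149, Rational(7746, 7993)) = Rational(201023703, 7993)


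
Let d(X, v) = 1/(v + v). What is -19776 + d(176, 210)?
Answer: -8305919/420 ≈ -19776.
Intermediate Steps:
d(X, v) = 1/(2*v)
-19776 + d(176, 210) = -19776 + (1/2)/210 = -19776 + (1/2)*(1/210) = -19776 + 1/420 = -8305919/420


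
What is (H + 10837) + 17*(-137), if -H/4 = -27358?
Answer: 117940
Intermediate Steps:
H = 109432 (H = -4*(-27358) = 109432)
(H + 10837) + 17*(-137) = (109432 + 10837) + 17*(-137) = 120269 - 2329 = 117940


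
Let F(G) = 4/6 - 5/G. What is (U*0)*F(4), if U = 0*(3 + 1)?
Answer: 0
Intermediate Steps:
F(G) = 2/3 - 5/G (F(G) = 4*(1/6) - 5/G = 2/3 - 5/G)
U = 0 (U = 0*4 = 0)
(U*0)*F(4) = (0*0)*(2/3 - 5/4) = 0*(2/3 - 5*1/4) = 0*(2/3 - 5/4) = 0*(-7/12) = 0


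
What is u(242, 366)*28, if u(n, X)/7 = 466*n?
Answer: 22103312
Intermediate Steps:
u(n, X) = 3262*n (u(n, X) = 7*(466*n) = 3262*n)
u(242, 366)*28 = (3262*242)*28 = 789404*28 = 22103312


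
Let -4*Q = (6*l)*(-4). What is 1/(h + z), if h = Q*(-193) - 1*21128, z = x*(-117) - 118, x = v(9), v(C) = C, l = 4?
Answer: -1/26931 ≈ -3.7132e-5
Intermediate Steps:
Q = 24 (Q = -6*4*(-4)/4 = -6*(-4) = -1/4*(-96) = 24)
x = 9
z = -1171 (z = 9*(-117) - 118 = -1053 - 118 = -1171)
h = -25760 (h = 24*(-193) - 1*21128 = -4632 - 21128 = -25760)
1/(h + z) = 1/(-25760 - 1171) = 1/(-26931) = -1/26931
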